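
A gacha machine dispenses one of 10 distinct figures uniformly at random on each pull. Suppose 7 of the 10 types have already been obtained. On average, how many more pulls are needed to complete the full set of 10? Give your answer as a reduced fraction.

Starting from 7 distinct types, each trial gives a new one with probability (10−i)/10 when i types are held, so the wait for the next new type is 10/(10−i).
E = 10/3 + 10/2 + 10/1 = 55/3.

55/3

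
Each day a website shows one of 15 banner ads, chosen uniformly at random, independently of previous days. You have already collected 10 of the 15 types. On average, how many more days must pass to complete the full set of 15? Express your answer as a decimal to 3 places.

34.250

Starting from 10 distinct types, each trial gives a new one with probability (15−i)/15 when i types are held, so the wait for the next new type is 15/(15−i).
E = 15/5 + 15/4 + 15/3 + 15/2 + 15/1 = 137/4 ≈ 34.250.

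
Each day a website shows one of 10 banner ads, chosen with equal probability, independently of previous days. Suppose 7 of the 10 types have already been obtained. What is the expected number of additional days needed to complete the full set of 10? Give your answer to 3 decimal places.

Starting from 7 distinct types, each trial gives a new one with probability (10−i)/10 when i types are held, so the wait for the next new type is 10/(10−i).
E = 10/3 + 10/2 + 10/1 = 55/3 ≈ 18.333.

18.333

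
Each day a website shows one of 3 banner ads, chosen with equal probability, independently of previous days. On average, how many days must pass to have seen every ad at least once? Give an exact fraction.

After i distinct types are collected, each trial gives a new one with probability (3−i)/3, so the expected wait for the next new type is 3/(3−i).
E = 3/3 + 3/2 + 3/1 = 11/2.

11/2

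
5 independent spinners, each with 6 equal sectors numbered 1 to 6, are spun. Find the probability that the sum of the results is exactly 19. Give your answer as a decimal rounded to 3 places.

0.095

There are 6^5 = 7776 equally likely outcomes.
The number of ordered 5-tuples from {1,…,6} summing to 19 is 735.
P(sum = 19) = 735/7776 = 245/2592 ≈ 0.095.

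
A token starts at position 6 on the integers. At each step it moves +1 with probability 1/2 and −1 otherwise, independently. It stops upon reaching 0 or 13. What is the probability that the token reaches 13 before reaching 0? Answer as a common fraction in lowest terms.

6/13

With a fair step, P(i) = ½P(i−1) + ½P(i+1) with P(0)=0, P(13)=1 has the linear solution P(i) = i/13.
P(6) = 6/13.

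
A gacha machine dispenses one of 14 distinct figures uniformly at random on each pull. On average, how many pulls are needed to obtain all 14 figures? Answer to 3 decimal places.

After i distinct types are collected, each trial gives a new one with probability (14−i)/14, so the expected wait for the next new type is 14/(14−i).
E = 14/14 + 14/13 + 14/12 + 14/11 + 14/10 + 14/9 + 14/8 + 14/7 + 14/6 + 14/5 + 14/4 + 14/3 + 14/2 + 14/1 = 1171733/25740 ≈ 45.522.

45.522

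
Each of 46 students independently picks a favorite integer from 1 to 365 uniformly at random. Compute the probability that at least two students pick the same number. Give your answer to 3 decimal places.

It's easier to compute the probability that all 46 are distinct.
P(all distinct) = 365/365 · 364/365 · ··· · 320/365 ≈ 0.052.
So the probability of at least one match is 1 − 0.052 = 0.948.

0.948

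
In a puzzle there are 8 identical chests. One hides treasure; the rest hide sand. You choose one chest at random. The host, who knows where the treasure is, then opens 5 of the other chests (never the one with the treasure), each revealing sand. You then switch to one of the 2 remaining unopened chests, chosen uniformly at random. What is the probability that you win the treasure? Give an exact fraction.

7/16

Your original chest holds the treasure with probability 1/8, so the other 7 collectively hold it with probability 7/8.
The host can always find 5 empty chests to open, so the reveals don't change that 7/8; it is now spread over the 2 remaining unopened chests.
P(win by switching) = (7/8) · (1/2) = 7/16.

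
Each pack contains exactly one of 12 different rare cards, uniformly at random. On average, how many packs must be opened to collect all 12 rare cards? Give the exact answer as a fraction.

After i distinct types are collected, each trial gives a new one with probability (12−i)/12, so the expected wait for the next new type is 12/(12−i).
E = 12/12 + 12/11 + 12/10 + 12/9 + 12/8 + 12/7 + 12/6 + 12/5 + 12/4 + 12/3 + 12/2 + 12/1 = 86021/2310.

86021/2310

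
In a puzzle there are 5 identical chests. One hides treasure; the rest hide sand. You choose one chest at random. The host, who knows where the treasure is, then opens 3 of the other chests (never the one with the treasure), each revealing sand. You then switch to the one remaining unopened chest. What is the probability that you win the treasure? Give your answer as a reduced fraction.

4/5

Your original chest holds the treasure with probability 1/5, so the other 4 collectively hold it with probability 4/5.
The host can always find 3 empty chests to open, so the reveals don't change that 4/5; it is now spread over the 1 remaining unopened chest.
P(win by switching) = (4/5) · (1/1) = 4/5.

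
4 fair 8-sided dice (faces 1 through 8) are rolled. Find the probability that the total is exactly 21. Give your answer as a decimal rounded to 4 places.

0.0693

There are 8^4 = 4096 equally likely outcomes.
The number of ordered 4-tuples from {1,…,8} summing to 21 is 284.
P(sum = 21) = 284/4096 = 71/1024 ≈ 0.0693.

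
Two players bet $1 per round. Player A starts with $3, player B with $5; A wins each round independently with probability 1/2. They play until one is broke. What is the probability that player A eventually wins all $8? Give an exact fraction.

With a fair step, P(i) = ½P(i−1) + ½P(i+1) with P(0)=0, P(8)=1 has the linear solution P(i) = i/8.
P(3) = 3/8.

3/8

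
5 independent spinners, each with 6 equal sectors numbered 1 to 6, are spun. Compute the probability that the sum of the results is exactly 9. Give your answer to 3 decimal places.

0.009

There are 6^5 = 7776 equally likely outcomes.
The number of ordered 5-tuples from {1,…,6} summing to 9 is 70.
P(sum = 9) = 70/7776 = 35/3888 ≈ 0.009.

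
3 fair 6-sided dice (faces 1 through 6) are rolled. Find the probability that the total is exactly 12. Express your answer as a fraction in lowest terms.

25/216

There are 6^3 = 216 equally likely outcomes.
The number of ordered 3-tuples from {1,…,6} summing to 12 is 25.
P(sum = 12) = 25/216.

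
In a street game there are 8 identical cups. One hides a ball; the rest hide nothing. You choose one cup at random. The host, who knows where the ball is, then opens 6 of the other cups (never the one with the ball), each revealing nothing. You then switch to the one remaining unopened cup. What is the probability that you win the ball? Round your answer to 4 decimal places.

0.8750

Your original cup holds the ball with probability 1/8, so the other 7 collectively hold it with probability 7/8.
The host can always find 6 empty cups to open, so the reveals don't change that 7/8; it is now spread over the 1 remaining unopened cup.
P(win by switching) = (7/8) · (1/1) = 7/8 ≈ 0.8750.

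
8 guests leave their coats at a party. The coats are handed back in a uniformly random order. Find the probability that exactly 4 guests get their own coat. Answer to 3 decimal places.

0.016

Choose which 4 of the 8 are fixed: C(8,4) = 70 ways.
The remaining 4 must have no fixed point: D(4) = 9.
P = 70·9/40320 = 1/64 ≈ 0.016.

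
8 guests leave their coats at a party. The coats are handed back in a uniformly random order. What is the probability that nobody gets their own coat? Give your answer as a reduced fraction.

This is the derangement probability: permutations of 8 with no fixed point.
D(8) = 8! · (1 − 1/1! + 1/2! − ··· + (−1)^8/8!) = 14833.
P = 14833/40320 = 2119/5760.

2119/5760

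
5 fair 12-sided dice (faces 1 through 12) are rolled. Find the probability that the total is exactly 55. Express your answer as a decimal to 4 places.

There are 12^5 = 248832 equally likely outcomes.
The number of ordered 5-tuples from {1,…,12} summing to 55 is 126.
P(sum = 55) = 126/248832 = 7/13824 ≈ 0.0005.

0.0005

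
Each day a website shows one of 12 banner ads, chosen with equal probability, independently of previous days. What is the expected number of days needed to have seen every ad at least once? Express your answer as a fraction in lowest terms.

86021/2310

After i distinct types are collected, each trial gives a new one with probability (12−i)/12, so the expected wait for the next new type is 12/(12−i).
E = 12/12 + 12/11 + 12/10 + 12/9 + 12/8 + 12/7 + 12/6 + 12/5 + 12/4 + 12/3 + 12/2 + 12/1 = 86021/2310.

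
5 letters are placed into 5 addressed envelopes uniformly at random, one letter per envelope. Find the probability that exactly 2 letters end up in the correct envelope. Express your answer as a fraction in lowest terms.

Choose which 2 of the 5 are fixed: C(5,2) = 10 ways.
The remaining 3 must have no fixed point: D(3) = 2.
P = 10·2/120 = 1/6.

1/6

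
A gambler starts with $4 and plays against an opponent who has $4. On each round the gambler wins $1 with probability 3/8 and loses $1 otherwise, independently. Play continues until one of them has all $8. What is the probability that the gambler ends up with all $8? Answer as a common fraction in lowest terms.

81/706

Let r = q/p = (5/8)/(3/8) = 5/3. The recurrence P(i) = p·P(i+1) + q·P(i−1) with P(0)=0, P(8)=1 gives P(i) = (1 − r^i)/(1 − r^8).
P(4) = (1 − (5/3)^4) / (1 − (5/3)^8) = 81/706.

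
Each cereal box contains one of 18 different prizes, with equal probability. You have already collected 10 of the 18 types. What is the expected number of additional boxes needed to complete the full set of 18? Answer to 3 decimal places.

Starting from 10 distinct types, each trial gives a new one with probability (18−i)/18 when i types are held, so the wait for the next new type is 18/(18−i).
E = 18/8 + 18/7 + 18/6 + 18/5 + 18/4 + 18/3 + 18/2 + 18/1 = 6849/140 ≈ 48.921.

48.921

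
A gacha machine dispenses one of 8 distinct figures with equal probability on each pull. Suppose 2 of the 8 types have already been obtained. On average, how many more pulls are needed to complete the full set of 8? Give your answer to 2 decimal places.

Starting from 2 distinct types, each trial gives a new one with probability (8−i)/8 when i types are held, so the wait for the next new type is 8/(8−i).
E = 8/6 + 8/5 + 8/4 + 8/3 + 8/2 + 8/1 = 98/5 ≈ 19.60.

19.60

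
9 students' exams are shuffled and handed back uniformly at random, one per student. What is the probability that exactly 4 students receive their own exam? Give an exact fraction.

11/720

Choose which 4 of the 9 are fixed: C(9,4) = 126 ways.
The remaining 5 must have no fixed point: D(5) = 44.
P = 126·44/362880 = 11/720.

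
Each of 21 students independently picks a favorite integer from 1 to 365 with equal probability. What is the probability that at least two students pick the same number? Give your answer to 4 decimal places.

It's easier to compute the probability that all 21 are distinct.
P(all distinct) = 365/365 · 364/365 · ··· · 345/365 ≈ 0.5563.
So the probability of at least one match is 1 − 0.5563 = 0.4437.

0.4437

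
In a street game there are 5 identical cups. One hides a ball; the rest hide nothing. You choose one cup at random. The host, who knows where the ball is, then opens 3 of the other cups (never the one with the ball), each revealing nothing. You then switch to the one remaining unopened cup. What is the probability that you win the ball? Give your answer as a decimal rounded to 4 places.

0.8000

Your original cup holds the ball with probability 1/5, so the other 4 collectively hold it with probability 4/5.
The host can always find 3 empty cups to open, so the reveals don't change that 4/5; it is now spread over the 1 remaining unopened cup.
P(win by switching) = (4/5) · (1/1) = 4/5 ≈ 0.8000.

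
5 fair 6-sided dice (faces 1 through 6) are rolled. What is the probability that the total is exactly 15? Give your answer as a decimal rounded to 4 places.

0.0837

There are 6^5 = 7776 equally likely outcomes.
The number of ordered 5-tuples from {1,…,6} summing to 15 is 651.
P(sum = 15) = 651/7776 = 217/2592 ≈ 0.0837.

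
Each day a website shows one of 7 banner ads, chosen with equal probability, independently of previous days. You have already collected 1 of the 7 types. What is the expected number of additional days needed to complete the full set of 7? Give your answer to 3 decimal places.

Starting from 1 distinct type, each trial gives a new one with probability (7−i)/7 when i types are held, so the wait for the next new type is 7/(7−i).
E = 7/6 + 7/5 + 7/4 + 7/3 + 7/2 + 7/1 = 343/20 ≈ 17.150.

17.150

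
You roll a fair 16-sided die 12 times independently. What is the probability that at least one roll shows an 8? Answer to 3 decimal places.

P(no roll shows an 8) = (15/16)^12 ≈ 0.461.
P(at least one) = 1 − 0.461 = 0.539.

0.539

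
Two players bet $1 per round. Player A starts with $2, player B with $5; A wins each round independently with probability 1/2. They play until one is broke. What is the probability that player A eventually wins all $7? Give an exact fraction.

2/7

With a fair step, P(i) = ½P(i−1) + ½P(i+1) with P(0)=0, P(7)=1 has the linear solution P(i) = i/7.
P(2) = 2/7.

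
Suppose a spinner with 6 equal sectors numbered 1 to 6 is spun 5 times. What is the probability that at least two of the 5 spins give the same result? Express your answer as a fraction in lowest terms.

P(all 5 different) = 6/6 · 5/6 · ··· · 2/6 = 5/54.
P(at least two equal) = 1 − 5/54 = 49/54.

49/54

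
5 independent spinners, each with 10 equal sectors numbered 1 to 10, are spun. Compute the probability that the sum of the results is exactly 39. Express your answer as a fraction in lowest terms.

67/5000

There are 10^5 = 100000 equally likely outcomes.
The number of ordered 5-tuples from {1,…,10} summing to 39 is 1340.
P(sum = 39) = 1340/100000 = 67/5000.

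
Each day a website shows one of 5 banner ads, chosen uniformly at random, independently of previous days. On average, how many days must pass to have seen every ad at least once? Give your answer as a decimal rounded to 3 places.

After i distinct types are collected, each trial gives a new one with probability (5−i)/5, so the expected wait for the next new type is 5/(5−i).
E = 5/5 + 5/4 + 5/3 + 5/2 + 5/1 = 137/12 ≈ 11.417.

11.417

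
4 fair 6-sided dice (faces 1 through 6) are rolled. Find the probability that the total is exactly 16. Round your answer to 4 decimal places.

There are 6^4 = 1296 equally likely outcomes.
The number of ordered 4-tuples from {1,…,6} summing to 16 is 125.
P(sum = 16) = 125/1296 ≈ 0.0965.

0.0965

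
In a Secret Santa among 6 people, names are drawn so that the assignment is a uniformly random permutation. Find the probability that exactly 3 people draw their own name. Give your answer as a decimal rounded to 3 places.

Choose which 3 of the 6 are fixed: C(6,3) = 20 ways.
The remaining 3 must have no fixed point: D(3) = 2.
P = 20·2/720 = 1/18 ≈ 0.056.

0.056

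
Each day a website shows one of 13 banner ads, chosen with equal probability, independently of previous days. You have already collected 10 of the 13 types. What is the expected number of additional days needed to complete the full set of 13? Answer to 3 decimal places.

23.833

Starting from 10 distinct types, each trial gives a new one with probability (13−i)/13 when i types are held, so the wait for the next new type is 13/(13−i).
E = 13/3 + 13/2 + 13/1 = 143/6 ≈ 23.833.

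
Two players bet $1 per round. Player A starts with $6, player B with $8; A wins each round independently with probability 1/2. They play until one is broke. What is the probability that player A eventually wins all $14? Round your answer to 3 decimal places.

0.429

With a fair step, P(i) = ½P(i−1) + ½P(i+1) with P(0)=0, P(14)=1 has the linear solution P(i) = i/14.
P(6) = 6/14 = 3/7 ≈ 0.429.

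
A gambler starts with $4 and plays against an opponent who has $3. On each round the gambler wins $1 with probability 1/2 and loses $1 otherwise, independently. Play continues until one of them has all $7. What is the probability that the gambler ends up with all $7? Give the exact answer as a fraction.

With a fair step, P(i) = ½P(i−1) + ½P(i+1) with P(0)=0, P(7)=1 has the linear solution P(i) = i/7.
P(4) = 4/7.

4/7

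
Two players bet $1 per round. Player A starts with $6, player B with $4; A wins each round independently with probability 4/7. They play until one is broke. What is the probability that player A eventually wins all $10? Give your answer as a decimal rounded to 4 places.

Let r = q/p = (3/7)/(4/7) = 3/4. The recurrence P(i) = p·P(i+1) + q·P(i−1) with P(0)=0, P(10)=1 gives P(i) = (1 − r^i)/(1 − r^10).
P(6) = (1 − (3/4)^6) / (1 − (3/4)^10) = 123136/141361 ≈ 0.8711.

0.8711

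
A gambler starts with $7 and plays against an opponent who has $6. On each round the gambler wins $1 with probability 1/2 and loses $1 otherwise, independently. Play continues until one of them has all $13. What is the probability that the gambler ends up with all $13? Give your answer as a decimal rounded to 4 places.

0.5385

With a fair step, P(i) = ½P(i−1) + ½P(i+1) with P(0)=0, P(13)=1 has the linear solution P(i) = i/13.
P(7) = 7/13 ≈ 0.5385.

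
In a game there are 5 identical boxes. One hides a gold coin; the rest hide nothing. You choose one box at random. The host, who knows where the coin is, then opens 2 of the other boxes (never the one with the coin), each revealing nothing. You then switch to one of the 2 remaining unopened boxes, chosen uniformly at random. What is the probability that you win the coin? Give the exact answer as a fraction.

Your original box holds the coin with probability 1/5, so the other 4 collectively hold it with probability 4/5.
The host can always find 2 empty boxes to open, so the reveals don't change that 4/5; it is now spread over the 2 remaining unopened boxes.
P(win by switching) = (4/5) · (1/2) = 2/5.

2/5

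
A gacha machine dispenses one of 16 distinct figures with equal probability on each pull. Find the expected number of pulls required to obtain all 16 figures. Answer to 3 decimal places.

54.092

After i distinct types are collected, each trial gives a new one with probability (16−i)/16, so the expected wait for the next new type is 16/(16−i).
E = 16/16 + 16/15 + 16/14 + 16/13 + 16/12 + 16/11 + 16/10 + 16/9 + 16/8 + 16/7 + 16/6 + 16/5 + 16/4 + 16/3 + 16/2 + 16/1 = 2436559/45045 ≈ 54.092.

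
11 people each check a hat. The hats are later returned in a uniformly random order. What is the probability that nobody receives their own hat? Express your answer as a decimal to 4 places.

0.3679

This is the derangement probability: permutations of 11 with no fixed point.
D(11) = 11! · (1 − 1/1! + 1/2! − ··· + (−1)^11/11!) = 14684570.
P = 14684570/39916800 = 1468457/3991680 ≈ 0.3679.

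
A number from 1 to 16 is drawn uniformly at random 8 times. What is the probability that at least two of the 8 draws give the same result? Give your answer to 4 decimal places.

0.8792

P(all 8 different) = 16/16 · 15/16 · ··· · 9/16 ≈ 0.1208.
P(at least two equal) = 1 − 0.1208 = 0.8792.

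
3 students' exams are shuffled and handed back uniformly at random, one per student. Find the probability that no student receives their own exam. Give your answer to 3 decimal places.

0.333

This is the derangement probability: permutations of 3 with no fixed point.
D(3) = 3! · (1 − 1/1! + 1/2! − ··· + (−1)^3/3!) = 2.
P = 2/6 = 1/3 ≈ 0.333.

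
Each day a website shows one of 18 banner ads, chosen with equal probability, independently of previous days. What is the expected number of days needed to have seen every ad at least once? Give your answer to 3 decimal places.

62.912

After i distinct types are collected, each trial gives a new one with probability (18−i)/18, so the expected wait for the next new type is 18/(18−i).
E = 18/18 + 18/17 + 18/16 + 18/15 + 18/14 + 18/13 + 18/12 + 18/11 + 18/10 + 18/9 + 18/8 + 18/7 + 18/6 + 18/5 + 18/4 + 18/3 + 18/2 + 18/1 = 42822903/680680 ≈ 62.912.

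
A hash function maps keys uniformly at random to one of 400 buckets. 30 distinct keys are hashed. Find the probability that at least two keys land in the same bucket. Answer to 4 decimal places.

0.6722

It's easier to compute the probability that all 30 are distinct.
P(all distinct) = 400/400 · 399/400 · ··· · 371/400 ≈ 0.3278.
So the probability of at least one match is 1 − 0.3278 = 0.6722.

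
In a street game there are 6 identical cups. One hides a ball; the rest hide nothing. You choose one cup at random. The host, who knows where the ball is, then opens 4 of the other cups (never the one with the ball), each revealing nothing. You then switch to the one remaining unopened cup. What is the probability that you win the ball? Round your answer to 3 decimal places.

Your original cup holds the ball with probability 1/6, so the other 5 collectively hold it with probability 5/6.
The host can always find 4 empty cups to open, so the reveals don't change that 5/6; it is now spread over the 1 remaining unopened cup.
P(win by switching) = (5/6) · (1/1) = 5/6 ≈ 0.833.

0.833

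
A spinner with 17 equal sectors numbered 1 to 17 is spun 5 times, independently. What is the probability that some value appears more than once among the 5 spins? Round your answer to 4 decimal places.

0.4770

P(all 5 different) = 17/17 · 16/17 · ··· · 13/17 ≈ 0.5230.
P(at least two equal) = 1 − 0.5230 = 0.4770.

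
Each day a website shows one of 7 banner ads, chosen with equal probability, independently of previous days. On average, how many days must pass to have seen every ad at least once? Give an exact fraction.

After i distinct types are collected, each trial gives a new one with probability (7−i)/7, so the expected wait for the next new type is 7/(7−i).
E = 7/7 + 7/6 + 7/5 + 7/4 + 7/3 + 7/2 + 7/1 = 363/20.

363/20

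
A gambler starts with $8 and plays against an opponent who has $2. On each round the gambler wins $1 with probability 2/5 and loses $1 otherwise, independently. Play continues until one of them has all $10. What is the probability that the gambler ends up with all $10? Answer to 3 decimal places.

Let r = q/p = (3/5)/(2/5) = 3/2. The recurrence P(i) = p·P(i+1) + q·P(i−1) with P(0)=0, P(10)=1 gives P(i) = (1 − r^i)/(1 − r^10).
P(8) = (1 − (3/2)^8) / (1 − (3/2)^10) = 5044/11605 ≈ 0.435.

0.435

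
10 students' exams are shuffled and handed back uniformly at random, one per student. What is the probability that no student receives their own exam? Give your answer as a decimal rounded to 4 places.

This is the derangement probability: permutations of 10 with no fixed point.
D(10) = 10! · (1 − 1/1! + 1/2! − ··· + (−1)^10/10!) = 1334961.
P = 1334961/3628800 = 16481/44800 ≈ 0.3679.

0.3679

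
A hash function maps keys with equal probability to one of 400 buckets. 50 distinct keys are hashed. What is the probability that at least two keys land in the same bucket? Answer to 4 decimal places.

It's easier to compute the probability that all 50 are distinct.
P(all distinct) = 400/400 · 399/400 · ··· · 351/400 ≈ 0.0409.
So the probability of at least one match is 1 − 0.0409 = 0.9591.

0.9591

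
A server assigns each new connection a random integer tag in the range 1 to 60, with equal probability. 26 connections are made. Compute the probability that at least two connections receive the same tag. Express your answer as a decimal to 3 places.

It's easier to compute the probability that all 26 are distinct.
P(all distinct) = 60/60 · 59/60 · ··· · 35/60 ≈ 0.002.
So the probability of at least one match is 1 − 0.002 = 0.998.

0.998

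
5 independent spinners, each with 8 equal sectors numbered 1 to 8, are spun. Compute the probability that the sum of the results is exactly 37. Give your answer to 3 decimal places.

There are 8^5 = 32768 equally likely outcomes.
The number of ordered 5-tuples from {1,…,8} summing to 37 is 35.
P(sum = 37) = 35/32768 ≈ 0.001.

0.001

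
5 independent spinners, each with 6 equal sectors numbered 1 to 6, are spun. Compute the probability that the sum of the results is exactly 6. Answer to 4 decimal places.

0.0006

There are 6^5 = 7776 equally likely outcomes.
The number of ordered 5-tuples from {1,…,6} summing to 6 is 5.
P(sum = 6) = 5/7776 ≈ 0.0006.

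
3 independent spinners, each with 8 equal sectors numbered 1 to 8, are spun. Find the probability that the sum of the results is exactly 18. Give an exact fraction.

7/128

There are 8^3 = 512 equally likely outcomes.
The number of ordered 3-tuples from {1,…,8} summing to 18 is 28.
P(sum = 18) = 28/512 = 7/128.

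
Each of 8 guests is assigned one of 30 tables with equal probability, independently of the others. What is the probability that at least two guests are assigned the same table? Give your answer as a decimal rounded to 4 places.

0.6403

It's easier to compute the probability that all 8 are distinct.
P(all distinct) = 30/30 · 29/30 · ··· · 23/30 ≈ 0.3597.
So the probability of at least one match is 1 − 0.3597 = 0.6403.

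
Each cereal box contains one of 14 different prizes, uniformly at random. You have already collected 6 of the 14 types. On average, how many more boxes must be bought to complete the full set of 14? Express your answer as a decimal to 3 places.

Starting from 6 distinct types, each trial gives a new one with probability (14−i)/14 when i types are held, so the wait for the next new type is 14/(14−i).
E = 14/8 + 14/7 + 14/6 + 14/5 + 14/4 + 14/3 + 14/2 + 14/1 = 761/20 ≈ 38.050.

38.050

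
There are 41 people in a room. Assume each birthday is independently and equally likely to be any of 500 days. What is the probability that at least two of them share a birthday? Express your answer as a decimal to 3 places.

0.815

It's easier to compute the probability that all 41 are distinct.
P(all distinct) = 500/500 · 499/500 · ··· · 460/500 ≈ 0.185.
So the probability of at least one match is 1 − 0.185 = 0.815.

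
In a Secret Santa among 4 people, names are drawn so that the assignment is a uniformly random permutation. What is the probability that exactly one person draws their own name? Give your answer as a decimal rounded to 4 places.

Choose which one is fixed: C(4,1) = 4 ways.
The remaining 3 must have no fixed point: D(3) = 2.
P = 4·2/24 = 1/3 ≈ 0.3333.

0.3333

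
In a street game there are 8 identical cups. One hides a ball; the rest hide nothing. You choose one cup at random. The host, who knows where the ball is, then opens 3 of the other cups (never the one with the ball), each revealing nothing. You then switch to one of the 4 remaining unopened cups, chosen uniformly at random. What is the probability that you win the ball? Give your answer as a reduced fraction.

7/32

Your original cup holds the ball with probability 1/8, so the other 7 collectively hold it with probability 7/8.
The host can always find 3 empty cups to open, so the reveals don't change that 7/8; it is now spread over the 4 remaining unopened cups.
P(win by switching) = (7/8) · (1/4) = 7/32.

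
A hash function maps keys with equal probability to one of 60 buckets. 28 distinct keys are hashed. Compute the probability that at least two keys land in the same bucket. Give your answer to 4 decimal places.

0.9995

It's easier to compute the probability that all 28 are distinct.
P(all distinct) = 60/60 · 59/60 · ··· · 33/60 ≈ 0.0005.
So the probability of at least one match is 1 − 0.0005 = 0.9995.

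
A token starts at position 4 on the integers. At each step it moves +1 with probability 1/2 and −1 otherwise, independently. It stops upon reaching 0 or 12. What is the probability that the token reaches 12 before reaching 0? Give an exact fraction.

1/3

With a fair step, P(i) = ½P(i−1) + ½P(i+1) with P(0)=0, P(12)=1 has the linear solution P(i) = i/12.
P(4) = 4/12 = 1/3.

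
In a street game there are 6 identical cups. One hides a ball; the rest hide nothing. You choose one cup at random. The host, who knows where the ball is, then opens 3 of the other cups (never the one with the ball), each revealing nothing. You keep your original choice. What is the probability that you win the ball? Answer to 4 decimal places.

The host can always open 3 empty cups regardless of your choice, so the reveals give no information about your original cup.
P(win by staying) = 1/6 ≈ 0.1667.

0.1667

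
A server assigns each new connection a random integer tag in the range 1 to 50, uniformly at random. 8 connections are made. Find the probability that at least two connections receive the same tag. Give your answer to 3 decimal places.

It's easier to compute the probability that all 8 are distinct.
P(all distinct) = 50/50 · 49/50 · ··· · 43/50 ≈ 0.554.
So the probability of at least one match is 1 − 0.554 = 0.446.

0.446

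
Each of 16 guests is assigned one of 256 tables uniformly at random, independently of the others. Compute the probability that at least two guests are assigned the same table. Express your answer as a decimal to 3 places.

0.380

It's easier to compute the probability that all 16 are distinct.
P(all distinct) = 256/256 · 255/256 · ··· · 241/256 ≈ 0.620.
So the probability of at least one match is 1 − 0.620 = 0.380.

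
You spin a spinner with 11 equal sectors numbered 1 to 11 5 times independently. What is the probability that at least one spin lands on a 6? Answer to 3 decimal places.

P(no spin lands on a 6) = (10/11)^5 ≈ 0.621.
P(at least one) = 1 − 0.621 = 0.379.

0.379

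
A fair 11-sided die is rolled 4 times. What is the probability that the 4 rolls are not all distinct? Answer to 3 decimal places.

0.459

P(all 4 different) = 11/11 · 10/11 · ··· · 8/11 ≈ 0.541.
P(at least two equal) = 1 − 0.541 = 0.459.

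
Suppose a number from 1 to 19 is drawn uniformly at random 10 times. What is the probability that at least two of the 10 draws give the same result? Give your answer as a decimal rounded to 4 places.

0.9453

P(all 10 different) = 19/19 · 18/19 · ··· · 10/19 ≈ 0.0547.
P(at least two equal) = 1 − 0.0547 = 0.9453.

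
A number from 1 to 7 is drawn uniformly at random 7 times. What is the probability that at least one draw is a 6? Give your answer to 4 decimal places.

0.6601

P(no draw is a 6) = (6/7)^7 ≈ 0.3399.
P(at least one) = 1 − 0.3399 = 0.6601.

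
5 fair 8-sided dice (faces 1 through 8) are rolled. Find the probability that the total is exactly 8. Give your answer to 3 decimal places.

0.001

There are 8^5 = 32768 equally likely outcomes.
The number of ordered 5-tuples from {1,…,8} summing to 8 is 35.
P(sum = 8) = 35/32768 ≈ 0.001.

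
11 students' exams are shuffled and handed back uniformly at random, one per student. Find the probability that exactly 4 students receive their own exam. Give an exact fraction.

Choose which 4 of the 11 are fixed: C(11,4) = 330 ways.
The remaining 7 must have no fixed point: D(7) = 1854.
P = 330·1854/39916800 = 103/6720.

103/6720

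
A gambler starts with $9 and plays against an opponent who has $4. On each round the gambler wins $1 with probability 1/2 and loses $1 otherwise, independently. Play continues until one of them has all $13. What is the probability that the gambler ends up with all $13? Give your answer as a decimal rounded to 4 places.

0.6923

With a fair step, P(i) = ½P(i−1) + ½P(i+1) with P(0)=0, P(13)=1 has the linear solution P(i) = i/13.
P(9) = 9/13 ≈ 0.6923.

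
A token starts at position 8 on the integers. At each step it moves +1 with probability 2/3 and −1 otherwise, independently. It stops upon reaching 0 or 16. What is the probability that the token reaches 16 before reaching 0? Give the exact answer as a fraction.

256/257

Let r = q/p = (1/3)/(2/3) = 1/2. The recurrence P(i) = p·P(i+1) + q·P(i−1) with P(0)=0, P(16)=1 gives P(i) = (1 − r^i)/(1 − r^16).
P(8) = (1 − (1/2)^8) / (1 − (1/2)^16) = 256/257.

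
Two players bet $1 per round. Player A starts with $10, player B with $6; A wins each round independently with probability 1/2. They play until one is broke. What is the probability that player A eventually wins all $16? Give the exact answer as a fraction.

With a fair step, P(i) = ½P(i−1) + ½P(i+1) with P(0)=0, P(16)=1 has the linear solution P(i) = i/16.
P(10) = 10/16 = 5/8.

5/8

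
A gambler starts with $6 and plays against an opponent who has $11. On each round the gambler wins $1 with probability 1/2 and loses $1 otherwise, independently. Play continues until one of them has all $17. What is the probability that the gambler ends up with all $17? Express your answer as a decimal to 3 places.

With a fair step, P(i) = ½P(i−1) + ½P(i+1) with P(0)=0, P(17)=1 has the linear solution P(i) = i/17.
P(6) = 6/17 ≈ 0.353.

0.353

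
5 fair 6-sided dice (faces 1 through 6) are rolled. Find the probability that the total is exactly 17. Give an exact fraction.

There are 6^5 = 7776 equally likely outcomes.
The number of ordered 5-tuples from {1,…,6} summing to 17 is 780.
P(sum = 17) = 780/7776 = 65/648.

65/648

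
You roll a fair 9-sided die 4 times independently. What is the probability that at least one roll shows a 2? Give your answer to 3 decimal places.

0.376

P(no roll shows a 2) = (8/9)^4 ≈ 0.624.
P(at least one) = 1 − 0.624 = 0.376.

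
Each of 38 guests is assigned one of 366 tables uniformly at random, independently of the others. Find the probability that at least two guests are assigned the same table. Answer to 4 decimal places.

0.8633

It's easier to compute the probability that all 38 are distinct.
P(all distinct) = 366/366 · 365/366 · ··· · 329/366 ≈ 0.1367.
So the probability of at least one match is 1 − 0.1367 = 0.8633.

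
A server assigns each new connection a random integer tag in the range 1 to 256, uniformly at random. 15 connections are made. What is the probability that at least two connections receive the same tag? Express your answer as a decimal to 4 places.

0.3417

It's easier to compute the probability that all 15 are distinct.
P(all distinct) = 256/256 · 255/256 · ··· · 242/256 ≈ 0.6583.
So the probability of at least one match is 1 − 0.6583 = 0.3417.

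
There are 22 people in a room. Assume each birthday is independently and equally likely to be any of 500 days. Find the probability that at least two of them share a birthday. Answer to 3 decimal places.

0.374

It's easier to compute the probability that all 22 are distinct.
P(all distinct) = 500/500 · 499/500 · ··· · 479/500 ≈ 0.626.
So the probability of at least one match is 1 − 0.626 = 0.374.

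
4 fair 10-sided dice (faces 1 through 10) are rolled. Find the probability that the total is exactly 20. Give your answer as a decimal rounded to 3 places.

There are 10^4 = 10000 equally likely outcomes.
The number of ordered 4-tuples from {1,…,10} summing to 20 is 633.
P(sum = 20) = 633/10000 ≈ 0.063.

0.063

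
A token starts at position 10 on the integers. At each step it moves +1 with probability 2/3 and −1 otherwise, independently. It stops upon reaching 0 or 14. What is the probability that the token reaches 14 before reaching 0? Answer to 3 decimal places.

Let r = q/p = (1/3)/(2/3) = 1/2. The recurrence P(i) = p·P(i+1) + q·P(i−1) with P(0)=0, P(14)=1 gives P(i) = (1 − r^i)/(1 − r^14).
P(10) = (1 − (1/2)^10) / (1 − (1/2)^14) = 5456/5461 ≈ 0.999.

0.999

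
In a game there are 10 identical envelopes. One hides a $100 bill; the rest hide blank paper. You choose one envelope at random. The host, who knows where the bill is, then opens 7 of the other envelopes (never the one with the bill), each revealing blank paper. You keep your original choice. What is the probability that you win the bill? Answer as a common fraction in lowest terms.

1/10

The host can always open 7 empty envelopes regardless of your choice, so the reveals give no information about your original envelope.
P(win by staying) = 1/10.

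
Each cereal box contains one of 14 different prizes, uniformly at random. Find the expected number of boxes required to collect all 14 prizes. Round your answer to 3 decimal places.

45.522

After i distinct types are collected, each trial gives a new one with probability (14−i)/14, so the expected wait for the next new type is 14/(14−i).
E = 14/14 + 14/13 + 14/12 + 14/11 + 14/10 + 14/9 + 14/8 + 14/7 + 14/6 + 14/5 + 14/4 + 14/3 + 14/2 + 14/1 = 1171733/25740 ≈ 45.522.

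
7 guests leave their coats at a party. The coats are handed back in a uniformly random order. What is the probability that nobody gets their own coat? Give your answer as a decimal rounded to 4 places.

This is the derangement probability: permutations of 7 with no fixed point.
D(7) = 7! · (1 − 1/1! + 1/2! − ··· + (−1)^7/7!) = 1854.
P = 1854/5040 = 103/280 ≈ 0.3679.

0.3679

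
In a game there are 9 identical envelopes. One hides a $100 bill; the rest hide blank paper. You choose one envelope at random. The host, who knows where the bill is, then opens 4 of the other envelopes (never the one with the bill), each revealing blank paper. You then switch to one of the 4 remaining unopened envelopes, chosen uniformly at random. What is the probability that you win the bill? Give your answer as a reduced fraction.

Your original envelope holds the bill with probability 1/9, so the other 8 collectively hold it with probability 8/9.
The host can always find 4 empty envelopes to open, so the reveals don't change that 8/9; it is now spread over the 4 remaining unopened envelopes.
P(win by switching) = (8/9) · (1/4) = 2/9.

2/9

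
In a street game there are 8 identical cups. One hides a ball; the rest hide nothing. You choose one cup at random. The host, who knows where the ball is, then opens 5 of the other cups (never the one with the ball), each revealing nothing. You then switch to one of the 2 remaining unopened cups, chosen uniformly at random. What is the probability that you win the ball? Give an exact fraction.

7/16

Your original cup holds the ball with probability 1/8, so the other 7 collectively hold it with probability 7/8.
The host can always find 5 empty cups to open, so the reveals don't change that 7/8; it is now spread over the 2 remaining unopened cups.
P(win by switching) = (7/8) · (1/2) = 7/16.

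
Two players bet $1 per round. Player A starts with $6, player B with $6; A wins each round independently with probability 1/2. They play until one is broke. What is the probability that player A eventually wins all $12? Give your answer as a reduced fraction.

With a fair step, P(i) = ½P(i−1) + ½P(i+1) with P(0)=0, P(12)=1 has the linear solution P(i) = i/12.
P(6) = 6/12 = 1/2.

1/2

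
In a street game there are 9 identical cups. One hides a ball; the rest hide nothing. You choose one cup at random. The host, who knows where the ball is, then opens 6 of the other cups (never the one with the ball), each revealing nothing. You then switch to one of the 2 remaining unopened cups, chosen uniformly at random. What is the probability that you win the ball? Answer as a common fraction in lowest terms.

4/9

Your original cup holds the ball with probability 1/9, so the other 8 collectively hold it with probability 8/9.
The host can always find 6 empty cups to open, so the reveals don't change that 8/9; it is now spread over the 2 remaining unopened cups.
P(win by switching) = (8/9) · (1/2) = 4/9.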